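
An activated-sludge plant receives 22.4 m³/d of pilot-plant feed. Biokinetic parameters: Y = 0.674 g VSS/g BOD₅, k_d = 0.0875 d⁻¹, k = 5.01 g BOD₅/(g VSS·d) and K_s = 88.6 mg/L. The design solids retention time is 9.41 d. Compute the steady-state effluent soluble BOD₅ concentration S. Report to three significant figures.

From the Monod/SRT balance for a CMAS, S = K_s·(1+k_d θ_c)/[θ_c·(Y k − k_d) − 1] = 88.6 × (1 + 0.0875 × 9.41) / [9.41 × (0.674 × 5.01 − 0.0875) − 1] = 161.6 / 29.95 = 5.394 mg/L.

S ≈ 5.39 mg/L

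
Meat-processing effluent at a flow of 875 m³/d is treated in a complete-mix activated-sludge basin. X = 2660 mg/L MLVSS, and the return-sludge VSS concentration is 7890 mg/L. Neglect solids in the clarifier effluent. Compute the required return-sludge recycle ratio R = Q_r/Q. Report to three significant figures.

Solids balance on the clarifier gives (1+R)X = R·X_r, so R = X/(X_r − X) = 2660 / (7890 − 2660) = 0.5086.

R ≈ 0.509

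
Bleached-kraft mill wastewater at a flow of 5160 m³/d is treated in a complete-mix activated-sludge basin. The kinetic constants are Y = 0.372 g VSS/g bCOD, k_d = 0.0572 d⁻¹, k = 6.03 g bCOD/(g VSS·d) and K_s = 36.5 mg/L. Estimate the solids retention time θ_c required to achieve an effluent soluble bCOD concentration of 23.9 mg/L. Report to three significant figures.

θ_c ≈ 1.20 d

From 1/θ_c = Y·k·S/(K_s + S) − k_d: Y·k·S/(K_s+S) = 0.372 × 6.03 × 23.9 / (36.5 + 23.9) = 0.8876 d⁻¹.
1/θ_c = 0.8876 − 0.0572 = 0.8304 d⁻¹, so θ_c = 1.204 d.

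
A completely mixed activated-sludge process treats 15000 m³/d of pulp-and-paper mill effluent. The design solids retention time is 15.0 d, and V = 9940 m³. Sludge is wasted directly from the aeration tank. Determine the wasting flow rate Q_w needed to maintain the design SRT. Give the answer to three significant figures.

Wasting from the aeration tank: Q_w = V / θ_c = 9940 / 15.0 = 662.7 m³/d.

Q_w ≈ 663 m³/d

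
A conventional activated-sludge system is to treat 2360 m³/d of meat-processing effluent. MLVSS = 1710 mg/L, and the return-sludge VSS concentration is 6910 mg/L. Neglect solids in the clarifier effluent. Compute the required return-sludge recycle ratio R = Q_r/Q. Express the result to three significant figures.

Mass balance around the secondary clarifier (neglecting effluent solids): R = X / (X_r − X) = 1710 / (6910 − 1710) = 0.3288.

R ≈ 0.329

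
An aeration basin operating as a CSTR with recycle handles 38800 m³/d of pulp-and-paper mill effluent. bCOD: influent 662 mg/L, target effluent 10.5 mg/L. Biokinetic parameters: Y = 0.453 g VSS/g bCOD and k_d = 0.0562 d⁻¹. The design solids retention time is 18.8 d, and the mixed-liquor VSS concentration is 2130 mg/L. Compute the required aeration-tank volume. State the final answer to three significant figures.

V ≈ 49100 m³

From the SRT design equation V = Y Q (S₀−S) θ_c / [X (1 + k_d θ_c)] = 0.453 × 38800 × (662 − 10.5) × 18.8 / [2130 × (1 + 0.0562 × 18.8)] = 2.15×10^8 / 4380 = 49145 m³.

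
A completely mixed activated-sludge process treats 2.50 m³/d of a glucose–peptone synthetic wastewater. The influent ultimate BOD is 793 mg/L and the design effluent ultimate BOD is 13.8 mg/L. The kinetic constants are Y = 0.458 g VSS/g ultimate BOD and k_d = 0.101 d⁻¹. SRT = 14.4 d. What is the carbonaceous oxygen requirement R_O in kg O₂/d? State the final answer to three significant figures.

R_O ≈ 1.43 kg O₂/d

Correct the yield for decay: Y_obs = Y/(1 + k_d θ_c) = 0.458 / (1 + 0.101 × 14.4) = 0.458 / 2.454 = 0.1866.
Substrate removed = Q·(S₀ − S) = 2.50 m³/d × (793 − 13.8) g/m³ = 1.95×10^3 g/d = 1.948 kg/d.
Biomass synthesised: P_X = Y_obs × 1.948 = 0.3635 kg VSS/d.
R_O = Q·(S₀ − S) − 1.42·P_X = 1.948 − 1.42 × 0.3635 = 1.432 kg O₂/d.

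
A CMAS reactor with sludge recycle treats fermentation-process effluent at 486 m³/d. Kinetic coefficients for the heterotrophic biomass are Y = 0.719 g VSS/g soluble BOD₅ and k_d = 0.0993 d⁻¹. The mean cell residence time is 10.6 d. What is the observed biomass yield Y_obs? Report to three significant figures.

Y_obs = Y / (1 + k_d θ_c) = 0.719 / (1 + 0.0993 × 10.6) = 0.719 / 2.053 = 0.3503.

Y_obs ≈ 0.350 g VSS/g soluble BOD₅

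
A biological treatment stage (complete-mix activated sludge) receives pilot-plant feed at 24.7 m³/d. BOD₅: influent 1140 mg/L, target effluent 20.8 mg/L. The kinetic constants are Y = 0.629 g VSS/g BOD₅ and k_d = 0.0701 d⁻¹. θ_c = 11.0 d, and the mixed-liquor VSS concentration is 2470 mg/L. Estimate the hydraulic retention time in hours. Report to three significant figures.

τ ≈ 42.5 h

Rearranging the biomass balance for a CMAS with decay, V = Y·Q·ΔS·θ_c / [X·(1+k_d θ_c)] = 0.629 × 24.7 × (1140 − 20.8) × 11.0 / [2470 × (1 + 0.0701 × 11.0)] = 1.91×10^5 / 4375 = 43.72 m³.
τ = V/Q = 43.72/24.7 = 1.770 d, or 42.48 h.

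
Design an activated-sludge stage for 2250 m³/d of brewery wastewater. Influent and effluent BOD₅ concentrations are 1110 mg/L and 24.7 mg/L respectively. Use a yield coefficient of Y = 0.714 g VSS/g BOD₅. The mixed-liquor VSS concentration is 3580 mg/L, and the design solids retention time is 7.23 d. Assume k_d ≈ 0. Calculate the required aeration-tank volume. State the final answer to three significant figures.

V·X = Y·Q·ΔS·θ_c gives V = 0.714 × 2250 × (1110 − 24.7) × 7.23 / 3580 = 3521 m³.

V ≈ 3520 m³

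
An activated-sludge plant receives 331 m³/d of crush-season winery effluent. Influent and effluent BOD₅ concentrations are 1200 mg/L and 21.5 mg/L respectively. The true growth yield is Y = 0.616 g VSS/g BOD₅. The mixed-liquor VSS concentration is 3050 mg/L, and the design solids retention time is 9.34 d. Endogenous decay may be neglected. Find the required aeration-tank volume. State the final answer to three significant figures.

V ≈ 736 m³

With k_d = 0 the design equation reduces to V = Y Q (S₀−S) θ_c / X = 0.616 × 331 × (1200 − 21.5) × 9.34 / 3050 = 735.8 m³.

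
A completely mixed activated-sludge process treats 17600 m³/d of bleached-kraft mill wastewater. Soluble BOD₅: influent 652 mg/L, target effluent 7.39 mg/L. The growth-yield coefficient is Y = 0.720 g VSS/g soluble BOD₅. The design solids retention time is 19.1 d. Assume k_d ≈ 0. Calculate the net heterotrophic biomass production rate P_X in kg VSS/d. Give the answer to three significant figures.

P_X ≈ 8170 kg VSS/d

With endogenous decay neglected, the observed yield equals the true yield: Y_obs = Y = 0.720 g VSS/g soluble BOD₅.
Q·(S₀ − S) = 17600 × (652 − 7.39) × 10⁻³ = 11345 kg/d removed.
Biomass produced: P_X = Y_obs·Q·ΔS = 0.7200 × 11345 ≈ 8168 kg VSS/d.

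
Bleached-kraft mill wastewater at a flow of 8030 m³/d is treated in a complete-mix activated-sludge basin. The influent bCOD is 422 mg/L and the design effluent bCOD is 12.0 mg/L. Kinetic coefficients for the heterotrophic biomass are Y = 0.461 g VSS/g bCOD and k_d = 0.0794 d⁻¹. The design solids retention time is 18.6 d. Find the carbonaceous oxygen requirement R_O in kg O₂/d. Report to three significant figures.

The observed yield is Y_obs = Y/(1 + k_d·θ_c) = 0.461 / (1 + 0.0794 × 18.6) = 0.461 / 2.477 = 0.1861 g VSS per g bCOD removed.
Mass of bCOD removed per day: Q(S₀ − S) = 8030 × 410.0 g/m³ = 3292 kg/d.
P_X = Y_obs·Q·(S₀ − S) = 0.1861 × 3292 = 612.8 kg VSS/d.
R_O = Q·(S₀ − S) − 1.42·P_X = 3292 − 1.42 × 612.8 = 2422 kg O₂/d.

R_O ≈ 2420 kg O₂/d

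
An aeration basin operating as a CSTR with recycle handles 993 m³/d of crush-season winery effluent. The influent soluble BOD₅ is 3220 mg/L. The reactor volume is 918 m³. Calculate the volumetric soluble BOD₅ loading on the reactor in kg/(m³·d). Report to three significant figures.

L_v ≈ 3.48 kg soluble BOD₅/(m³·d)

Volumetric loading L_v = Q·S₀ / V = 993 × 3220 g/m³ / 918.0 m³ = 3483 g/(m³·d) = 3.483 kg soluble BOD₅/(m³·d).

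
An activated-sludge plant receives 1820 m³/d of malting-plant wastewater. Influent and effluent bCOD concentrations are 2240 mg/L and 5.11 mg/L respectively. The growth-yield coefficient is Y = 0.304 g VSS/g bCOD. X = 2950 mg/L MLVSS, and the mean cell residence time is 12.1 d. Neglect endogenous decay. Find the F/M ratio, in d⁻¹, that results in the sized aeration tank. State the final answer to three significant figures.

With k_d = 0 the design equation reduces to V = Y Q (S₀−S) θ_c / X = 0.304 × 1820 × (2240 − 5.11) × 12.1 / 2950 = 5072 m³.
F/M = applied load / biomass = Q·S₀/(V·X) = 1820 × 2240 / (5072 × 2950) = 0.2725 d⁻¹.

F/M ≈ 0.272 d⁻¹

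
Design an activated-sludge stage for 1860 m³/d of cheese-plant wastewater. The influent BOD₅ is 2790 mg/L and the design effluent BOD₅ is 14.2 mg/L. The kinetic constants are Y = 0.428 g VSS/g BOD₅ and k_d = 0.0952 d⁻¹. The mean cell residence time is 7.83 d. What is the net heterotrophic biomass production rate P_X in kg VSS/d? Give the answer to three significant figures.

P_X ≈ 1270 kg VSS/d

The observed yield is Y_obs = Y/(1 + k_d·θ_c) = 0.428 / (1 + 0.0952 × 7.83) = 0.428 / 1.745 = 0.2452 g VSS per g BOD₅ removed.
ΔS = 2790 − 14.2 = 2776 mg/L, so the substrate removal rate is 1860 × 2776/1000 = 5163 kg BOD₅/d.
So the net sludge growth is P_X = 0.2452 × 5163 = 1266 kg VSS/d.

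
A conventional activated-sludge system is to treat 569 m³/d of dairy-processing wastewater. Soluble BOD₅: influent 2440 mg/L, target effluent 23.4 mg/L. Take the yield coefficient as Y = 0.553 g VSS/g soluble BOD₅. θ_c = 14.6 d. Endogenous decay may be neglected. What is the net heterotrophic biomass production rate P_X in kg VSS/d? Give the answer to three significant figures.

P_X ≈ 760 kg VSS/d

No decay correction is needed, so Y_obs = Y = 0.553.
Substrate removed = Q·(S₀ − S) = 569 m³/d × (2440 − 23.4) g/m³ = 1.38×10^6 g/d = 1375 kg/d.
P_X = Y_obs · Q(S₀ − S) = 0.5530 × 1375 = 760.4 kg VSS/d.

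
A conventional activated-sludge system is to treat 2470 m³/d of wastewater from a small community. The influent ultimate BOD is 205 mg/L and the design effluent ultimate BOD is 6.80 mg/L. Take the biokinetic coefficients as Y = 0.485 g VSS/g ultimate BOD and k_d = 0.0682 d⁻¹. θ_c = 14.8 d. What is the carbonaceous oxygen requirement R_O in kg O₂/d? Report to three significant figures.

Correct the yield for decay: Y_obs = Y/(1 + k_d θ_c) = 0.485 / (1 + 0.0682 × 14.8) = 0.485 / 2.009 = 0.2414.
Mass of ultimate BOD removed per day: Q(S₀ − S) = 2470 × 198.2 g/m³ = 489.6 kg/d.
Biomass synthesised: P_X = Y_obs × 489.6 = 118.2 kg VSS/d.
Carbonaceous O₂ demand = substrate oxidised − cell-mass equivalent = 489.6 − 1.42 × 118.2 = 321.8 kg O₂/d.

R_O ≈ 322 kg O₂/d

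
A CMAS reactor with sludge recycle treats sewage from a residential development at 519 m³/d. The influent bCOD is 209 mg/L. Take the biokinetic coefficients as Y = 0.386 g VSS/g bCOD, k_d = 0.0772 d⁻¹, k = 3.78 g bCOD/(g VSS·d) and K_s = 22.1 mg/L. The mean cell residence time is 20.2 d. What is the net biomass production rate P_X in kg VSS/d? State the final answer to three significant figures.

From the Monod/SRT balance for a CMAS, S = K_s·(1+k_d θ_c)/[θ_c·(Y k − k_d) − 1] = 22.1 × (1 + 0.0772 × 20.2) / [20.2 × (0.386 × 3.78 − 0.0772) − 1] = 56.56 / 26.91 = 2.102 mg/L.
Correct the yield for decay: Y_obs = Y/(1 + k_d θ_c) = 0.386 / (1 + 0.0772 × 20.2) = 0.386 / 2.559 = 0.1508.
Q·(S₀ − S) = 519 × (209 − 2.10) × 10⁻³ = 107.4 kg/d removed.
P_X = Y_obs · Q(S₀ − S) = 0.1508 × 107.4 = 16.19 kg VSS/d.

P_X ≈ 16.2 kg VSS/d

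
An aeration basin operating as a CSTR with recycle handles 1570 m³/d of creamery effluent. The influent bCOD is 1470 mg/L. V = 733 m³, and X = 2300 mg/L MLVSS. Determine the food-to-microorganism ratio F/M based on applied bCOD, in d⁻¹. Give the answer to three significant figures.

F/M ≈ 1.37 d⁻¹

Food-to-microorganism ratio F/M = Q S₀ / (V X) = 1570 × 1470 / (733.0 × 2300) = 1.369 d⁻¹.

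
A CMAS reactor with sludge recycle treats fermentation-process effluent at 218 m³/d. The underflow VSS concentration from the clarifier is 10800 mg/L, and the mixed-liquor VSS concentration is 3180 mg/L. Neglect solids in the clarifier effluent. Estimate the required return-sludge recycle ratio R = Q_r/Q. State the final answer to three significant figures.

R ≈ 0.417

Solids balance on the clarifier gives (1+R)X = R·X_r, so R = X/(X_r − X) = 3180 / (10800 − 3180) = 0.4173.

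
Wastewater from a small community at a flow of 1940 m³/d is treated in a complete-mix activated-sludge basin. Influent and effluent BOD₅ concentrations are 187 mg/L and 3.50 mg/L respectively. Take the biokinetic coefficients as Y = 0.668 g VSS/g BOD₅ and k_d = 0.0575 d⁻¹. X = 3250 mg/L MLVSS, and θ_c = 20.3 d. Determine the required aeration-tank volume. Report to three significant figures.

Steady-state biomass mass balance: V·X·(1 + k_d·θ_c) = Y·Q·(S₀ − S)·θ_c, so V = 0.668 × 1940 × (187 − 3.50) × 20.3 / [3250 × (1 + 0.0575 × 20.3)] = 4.83×10^6 / 7044 = 685.4 m³.

V ≈ 685 m³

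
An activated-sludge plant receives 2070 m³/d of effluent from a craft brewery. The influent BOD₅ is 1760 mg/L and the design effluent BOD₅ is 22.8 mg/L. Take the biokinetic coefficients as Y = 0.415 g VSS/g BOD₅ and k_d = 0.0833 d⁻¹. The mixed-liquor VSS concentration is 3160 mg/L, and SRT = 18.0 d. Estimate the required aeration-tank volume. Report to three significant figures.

Steady-state biomass mass balance: V·X·(1 + k_d·θ_c) = Y·Q·(S₀ − S)·θ_c, so V = 0.415 × 2070 × (1760 − 22.8) × 18.0 / [3160 × (1 + 0.0833 × 18.0)] = 2.69×10^7 / 7898 = 3401 m³.

V ≈ 3400 m³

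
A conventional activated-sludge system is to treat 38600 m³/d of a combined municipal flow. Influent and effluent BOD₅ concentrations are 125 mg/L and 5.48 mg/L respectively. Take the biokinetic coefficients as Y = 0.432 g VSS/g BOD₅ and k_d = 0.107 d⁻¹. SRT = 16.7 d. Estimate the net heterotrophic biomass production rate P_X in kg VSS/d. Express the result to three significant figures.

The observed yield is Y_obs = Y/(1 + k_d·θ_c) = 0.432 / (1 + 0.107 × 16.7) = 0.432 / 2.787 = 0.1550 g VSS per g BOD₅ removed.
Q·(S₀ − S) = 38600 × (125 − 5.48) × 10⁻³ = 4613 kg/d removed.
P_X = Y_obs · Q(S₀ − S) = 0.1550 × 4613 = 715.1 kg VSS/d.

P_X ≈ 715 kg VSS/d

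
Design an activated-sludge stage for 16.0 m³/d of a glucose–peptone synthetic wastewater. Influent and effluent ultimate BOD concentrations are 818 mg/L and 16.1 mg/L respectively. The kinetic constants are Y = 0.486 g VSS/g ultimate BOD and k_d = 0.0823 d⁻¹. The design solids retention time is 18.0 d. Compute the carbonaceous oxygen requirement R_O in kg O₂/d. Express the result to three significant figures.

The observed yield is Y_obs = Y/(1 + k_d·θ_c) = 0.486 / (1 + 0.0823 × 18.0) = 0.486 / 2.481 = 0.1959 g VSS per g ultimate BOD removed.
ΔS = 818 − 16.1 = 801.9 mg/L, so the substrate removal rate is 16.0 × 801.9/1000 = 12.83 kg ultimate BOD/d.
Biomass synthesised: P_X = Y_obs × 12.83 = 2.513 kg VSS/d.
Carbonaceous O₂ demand = substrate oxidised − cell-mass equivalent = 12.83 − 1.42 × 2.513 = 9.262 kg O₂/d.

R_O ≈ 9.26 kg O₂/d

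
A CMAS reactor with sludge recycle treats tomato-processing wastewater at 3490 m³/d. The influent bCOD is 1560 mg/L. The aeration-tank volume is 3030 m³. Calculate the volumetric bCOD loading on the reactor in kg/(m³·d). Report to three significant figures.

Applied bCOD load per unit volume = Q·S₀/V = (3490 × 1560/1000)/3030 = 1.797 kg bCOD·m⁻³·d⁻¹.

L_v ≈ 1.80 kg bCOD/(m³·d)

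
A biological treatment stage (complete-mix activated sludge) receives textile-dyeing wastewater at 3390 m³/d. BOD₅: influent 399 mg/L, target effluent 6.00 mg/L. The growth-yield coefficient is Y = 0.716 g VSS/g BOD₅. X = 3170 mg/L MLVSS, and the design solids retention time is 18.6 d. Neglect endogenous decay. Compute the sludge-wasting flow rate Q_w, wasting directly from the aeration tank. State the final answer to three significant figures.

Q_w ≈ 301 m³/d

V·X = Y·Q·ΔS·θ_c gives V = 0.716 × 3390 × (399 − 6.00) × 18.6 / 3170 = 5597 m³.
With mixed-liquor wasting, θ_c = V/Q_w, so Q_w = V/θ_c = 5597/18.6 = 300.9 m³/d.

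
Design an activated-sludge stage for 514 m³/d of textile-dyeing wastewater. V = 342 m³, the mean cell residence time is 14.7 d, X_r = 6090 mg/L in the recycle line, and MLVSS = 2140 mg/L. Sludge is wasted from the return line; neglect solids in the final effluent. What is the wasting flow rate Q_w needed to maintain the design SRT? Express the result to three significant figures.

Q_w ≈ 8.18 m³/d

θ_c = V·X/(Q_w·X_r) when wasting from the recycle, so Q_w = V·X/(θ_c·X_r) = 342.0 × 2140 / (14.7 × 6090) = 8.175 m³/d.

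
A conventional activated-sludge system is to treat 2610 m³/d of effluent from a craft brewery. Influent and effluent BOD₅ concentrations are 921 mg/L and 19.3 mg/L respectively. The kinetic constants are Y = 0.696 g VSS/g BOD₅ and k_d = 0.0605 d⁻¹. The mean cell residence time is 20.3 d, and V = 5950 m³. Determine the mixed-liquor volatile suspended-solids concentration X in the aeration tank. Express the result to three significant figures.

X = Y·Q·ΔS·θ_c / [V·(1 + k_d θ_c)] = 0.696 × 2610 × (921 − 19.3) × 20.3 / [5950 × (1 + 0.0605 × 20.3)] = 2508 mg/L.

X ≈ 2510 mg/L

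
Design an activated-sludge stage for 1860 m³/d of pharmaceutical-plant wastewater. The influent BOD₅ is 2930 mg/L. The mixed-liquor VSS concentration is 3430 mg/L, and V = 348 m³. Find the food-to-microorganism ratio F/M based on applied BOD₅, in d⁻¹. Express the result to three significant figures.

Food-to-microorganism ratio F/M = Q S₀ / (V X) = 1860 × 2930 / (348.0 × 3430) = 4.566 d⁻¹.

F/M ≈ 4.57 d⁻¹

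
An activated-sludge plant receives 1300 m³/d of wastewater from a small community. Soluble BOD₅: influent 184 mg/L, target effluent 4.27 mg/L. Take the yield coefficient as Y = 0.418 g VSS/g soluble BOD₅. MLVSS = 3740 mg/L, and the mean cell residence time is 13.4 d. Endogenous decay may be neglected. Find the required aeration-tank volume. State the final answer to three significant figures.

V ≈ 350 m³

V·X = Y·Q·ΔS·θ_c gives V = 0.418 × 1300 × (184 − 4.27) × 13.4 / 3740 = 349.9 m³.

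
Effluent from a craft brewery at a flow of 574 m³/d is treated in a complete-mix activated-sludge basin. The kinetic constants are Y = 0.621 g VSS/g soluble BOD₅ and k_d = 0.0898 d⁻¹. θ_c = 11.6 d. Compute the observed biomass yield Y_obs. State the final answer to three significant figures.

Y_obs ≈ 0.304 g VSS/g soluble BOD₅

Y_obs = Y / (1 + k_d θ_c) = 0.621 / (1 + 0.0898 × 11.6) = 0.621 / 2.042 = 0.3042.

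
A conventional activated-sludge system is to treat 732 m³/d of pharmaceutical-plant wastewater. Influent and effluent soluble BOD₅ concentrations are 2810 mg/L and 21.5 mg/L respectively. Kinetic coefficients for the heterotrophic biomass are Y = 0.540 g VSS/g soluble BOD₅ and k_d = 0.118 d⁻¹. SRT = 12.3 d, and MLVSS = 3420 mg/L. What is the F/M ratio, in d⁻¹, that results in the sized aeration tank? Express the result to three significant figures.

F/M ≈ 0.372 d⁻¹

Rearranging the biomass balance for a CMAS with decay, V = Y·Q·ΔS·θ_c / [X·(1+k_d θ_c)] = 0.540 × 732 × (2810 − 21.5) × 12.3 / [3420 × (1 + 0.118 × 12.3)] = 1.36×10^7 / 8384 = 1617 m³.
Food-to-microorganism ratio F/M = Q S₀ / (V X) = 732 × 2810 / (1617 × 3420) = 0.3719 d⁻¹.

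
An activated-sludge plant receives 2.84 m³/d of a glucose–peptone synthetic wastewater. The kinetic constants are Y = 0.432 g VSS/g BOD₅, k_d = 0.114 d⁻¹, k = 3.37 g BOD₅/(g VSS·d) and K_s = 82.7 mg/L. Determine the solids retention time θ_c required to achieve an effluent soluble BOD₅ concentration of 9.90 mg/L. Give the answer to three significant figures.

θ_c ≈ 24.0 d

From 1/θ_c = Y·k·S/(K_s + S) − k_d: Y·k·S/(K_s+S) = 0.432 × 3.37 × 9.90 / (82.7 + 9.90) = 0.1556 d⁻¹.
1/θ_c = 0.1556 − 0.114 = 0.04165 d⁻¹, so θ_c = 24.01 d.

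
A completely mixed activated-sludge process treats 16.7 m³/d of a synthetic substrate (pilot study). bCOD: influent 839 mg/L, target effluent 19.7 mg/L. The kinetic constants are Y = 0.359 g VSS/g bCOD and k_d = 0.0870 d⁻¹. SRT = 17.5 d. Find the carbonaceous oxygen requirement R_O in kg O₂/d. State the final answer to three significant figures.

R_O ≈ 10.9 kg O₂/d

The observed yield is Y_obs = Y/(1 + k_d·θ_c) = 0.359 / (1 + 0.0870 × 17.5) = 0.359 / 2.522 = 0.1423 g VSS per g bCOD removed.
Q·(S₀ − S) = 16.7 × (839 − 19.7) × 10⁻³ = 13.68 kg/d removed.
P_X = Y_obs·Q·(S₀ − S) = 0.1423 × 13.68 = 1.947 kg VSS/d.
R_O = Q·(S₀ − S) − 1.42·P_X = 13.68 − 1.42 × 1.947 = 10.92 kg O₂/d.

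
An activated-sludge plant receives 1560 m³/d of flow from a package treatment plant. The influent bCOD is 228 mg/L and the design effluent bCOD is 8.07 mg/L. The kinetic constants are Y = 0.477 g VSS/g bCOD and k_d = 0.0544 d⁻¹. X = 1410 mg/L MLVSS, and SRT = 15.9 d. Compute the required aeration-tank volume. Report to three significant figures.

V ≈ 990 m³

From the SRT design equation V = Y Q (S₀−S) θ_c / [X (1 + k_d θ_c)] = 0.477 × 1560 × (228 − 8.07) × 15.9 / [1410 × (1 + 0.0544 × 15.9)] = 2.6×10^6 / 2630 = 989.5 m³.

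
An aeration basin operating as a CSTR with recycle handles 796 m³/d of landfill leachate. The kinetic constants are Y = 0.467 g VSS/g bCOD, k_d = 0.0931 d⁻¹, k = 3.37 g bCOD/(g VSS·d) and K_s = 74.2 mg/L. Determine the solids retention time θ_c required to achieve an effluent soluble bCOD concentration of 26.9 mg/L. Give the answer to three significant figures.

At the target effluent, Y k S/(K_s+S) = 0.467×3.37×26.9/101.1 = 0.4187 d⁻¹.
Then 1/θ_c = μ − k_d = 0.4187 − 0.0931 = 0.3256 d⁻¹, giving θ_c = 3.071 d.

θ_c ≈ 3.07 d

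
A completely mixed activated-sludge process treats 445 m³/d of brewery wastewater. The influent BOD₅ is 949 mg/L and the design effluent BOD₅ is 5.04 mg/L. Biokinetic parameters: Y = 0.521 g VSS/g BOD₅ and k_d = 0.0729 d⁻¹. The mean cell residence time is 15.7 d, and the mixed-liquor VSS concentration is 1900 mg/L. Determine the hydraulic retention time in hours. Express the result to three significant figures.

From the SRT design equation V = Y Q (S₀−S) θ_c / [X (1 + k_d θ_c)] = 0.521 × 445 × (949 − 5.04) × 15.7 / [1900 × (1 + 0.0729 × 15.7)] = 3.44×10^6 / 4075 = 843.3 m³.
τ = V/Q = 843.3/445 = 1.895 d, or 45.48 h.

τ ≈ 45.5 h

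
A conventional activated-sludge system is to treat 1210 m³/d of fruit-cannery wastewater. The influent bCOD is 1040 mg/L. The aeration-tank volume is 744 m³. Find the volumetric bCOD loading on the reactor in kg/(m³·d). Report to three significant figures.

L_v ≈ 1.69 kg bCOD/(m³·d)

Applied bCOD load per unit volume = Q·S₀/V = (1210 × 1040/1000)/744.0 = 1.691 kg bCOD·m⁻³·d⁻¹.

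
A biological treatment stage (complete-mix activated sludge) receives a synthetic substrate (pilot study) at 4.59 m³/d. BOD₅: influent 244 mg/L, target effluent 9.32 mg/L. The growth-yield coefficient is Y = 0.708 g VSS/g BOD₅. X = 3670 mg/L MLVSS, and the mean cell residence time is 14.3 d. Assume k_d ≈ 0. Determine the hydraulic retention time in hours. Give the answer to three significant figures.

V·X = Y·Q·ΔS·θ_c gives V = 0.708 × 4.59 × (244 − 9.32) × 14.3 / 3670 = 2.972 m³.
τ = V/Q = 2.972/4.59 = 0.6474 d, or 15.54 h.

τ ≈ 15.5 h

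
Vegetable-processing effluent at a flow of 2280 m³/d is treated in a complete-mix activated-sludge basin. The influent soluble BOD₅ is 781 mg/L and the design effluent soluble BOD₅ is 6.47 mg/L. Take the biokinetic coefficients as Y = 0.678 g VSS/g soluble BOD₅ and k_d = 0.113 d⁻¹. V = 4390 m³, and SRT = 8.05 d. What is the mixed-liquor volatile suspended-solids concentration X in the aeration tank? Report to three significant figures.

Solving the biomass balance for X: X = Y Q (S₀−S) θ_c / [V (1+k_d θ_c)] = 0.678 × 2280 × (781 − 6.47) × 8.05 / [4390 × (1 + 0.113 × 8.05)] = 1150 mg/L.

X ≈ 1150 mg/L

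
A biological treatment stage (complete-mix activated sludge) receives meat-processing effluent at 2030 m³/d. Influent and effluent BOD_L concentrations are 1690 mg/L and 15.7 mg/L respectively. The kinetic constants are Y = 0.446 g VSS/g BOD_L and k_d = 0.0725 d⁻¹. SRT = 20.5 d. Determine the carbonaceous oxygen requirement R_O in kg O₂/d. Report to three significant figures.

R_O ≈ 2530 kg O₂/d

Observed yield with endogenous decay: Y_obs = Y / (1 + k_d·θ_c) = 0.446 / (1 + 0.0725 × 20.5) = 0.446 / 2.486 = 0.1794 g VSS/g BOD_L.
Q·(S₀ − S) = 2030 × (1690 − 15.7) × 10⁻³ = 3399 kg/d removed.
Biomass synthesised: P_X = Y_obs × 3399 = 609.7 kg VSS/d.
Carbonaceous O₂ demand = substrate oxidised − cell-mass equivalent = 3399 − 1.42 × 609.7 = 2533 kg O₂/d.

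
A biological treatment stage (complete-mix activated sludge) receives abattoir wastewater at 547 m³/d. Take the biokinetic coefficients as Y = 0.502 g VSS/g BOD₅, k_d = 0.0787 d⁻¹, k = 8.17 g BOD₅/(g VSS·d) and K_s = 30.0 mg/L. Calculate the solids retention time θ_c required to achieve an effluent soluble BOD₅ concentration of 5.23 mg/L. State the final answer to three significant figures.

From 1/θ_c = Y·k·S/(K_s + S) − k_d: Y·k·S/(K_s+S) = 0.502 × 8.17 × 5.23 / (30.0 + 5.23) = 0.6089 d⁻¹.
θ_c = 1/(μ − k_d) = 1/(0.6089 − 0.0787) = 1/0.5302 = 1.886 d.

θ_c ≈ 1.89 d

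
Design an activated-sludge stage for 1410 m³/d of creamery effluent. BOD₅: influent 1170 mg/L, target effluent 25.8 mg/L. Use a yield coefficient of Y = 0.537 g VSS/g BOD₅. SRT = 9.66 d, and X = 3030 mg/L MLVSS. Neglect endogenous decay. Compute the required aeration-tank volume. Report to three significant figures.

V ≈ 2760 m³

V·X = Y·Q·ΔS·θ_c gives V = 0.537 × 1410 × (1170 − 25.8) × 9.66 / 3030 = 2762 m³.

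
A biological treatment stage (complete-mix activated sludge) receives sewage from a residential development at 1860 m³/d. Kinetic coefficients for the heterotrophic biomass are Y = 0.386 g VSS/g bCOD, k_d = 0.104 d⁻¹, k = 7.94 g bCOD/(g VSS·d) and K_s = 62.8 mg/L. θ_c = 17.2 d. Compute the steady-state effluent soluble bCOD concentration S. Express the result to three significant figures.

Effluent substrate depends only on kinetics and SRT: S = K_s(1 + k_d θ_c) / [θ_c(Yk − k_d) − 1] = 62.8 × (1 + 0.104 × 17.2) / [17.2 × (0.386 × 7.94 − 0.104) − 1] = 175.1 / 49.93 = 3.508 mg/L.

S ≈ 3.51 mg/L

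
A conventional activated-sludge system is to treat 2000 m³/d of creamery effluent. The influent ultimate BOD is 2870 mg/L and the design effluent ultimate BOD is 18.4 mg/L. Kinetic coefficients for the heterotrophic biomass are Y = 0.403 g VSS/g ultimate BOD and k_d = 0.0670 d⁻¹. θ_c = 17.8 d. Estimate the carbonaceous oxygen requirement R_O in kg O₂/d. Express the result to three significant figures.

R_O ≈ 4210 kg O₂/d

Y_obs = Y / (1 + k_d θ_c) = 0.403 / (1 + 0.0670 × 17.8) = 0.403 / 2.193 = 0.1838.
Q·(S₀ − S) = 2000 × (2870 − 18.4) × 10⁻³ = 5703 kg/d removed.
Net sludge production P_X = 0.1838 × 5703 = 1048 kg VSS/d.
R_O = Q·ΔS − 1.42 P_X = 5703 − 1489 = 4215 kg O₂/d.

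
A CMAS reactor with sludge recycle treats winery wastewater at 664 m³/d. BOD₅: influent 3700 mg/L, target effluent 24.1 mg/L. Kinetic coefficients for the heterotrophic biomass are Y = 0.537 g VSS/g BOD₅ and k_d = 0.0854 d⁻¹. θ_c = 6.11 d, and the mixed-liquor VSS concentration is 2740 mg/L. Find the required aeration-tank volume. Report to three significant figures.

Rearranging the biomass balance for a CMAS with decay, V = Y·Q·ΔS·θ_c / [X·(1+k_d θ_c)] = 0.537 × 664 × (3700 − 24.1) × 6.11 / [2740 × (1 + 0.0854 × 6.11)] = 8.01×10^6 / 4170 = 1921 m³.

V ≈ 1920 m³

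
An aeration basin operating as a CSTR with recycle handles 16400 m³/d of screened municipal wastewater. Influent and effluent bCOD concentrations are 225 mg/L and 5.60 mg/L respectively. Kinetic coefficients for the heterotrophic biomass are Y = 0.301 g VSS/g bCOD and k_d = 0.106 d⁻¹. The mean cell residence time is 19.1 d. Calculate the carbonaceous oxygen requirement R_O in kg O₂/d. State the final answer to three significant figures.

R_O ≈ 3090 kg O₂/d

Y_obs = Y / (1 + k_d θ_c) = 0.301 / (1 + 0.106 × 19.1) = 0.301 / 3.025 = 0.09952.
ΔS = 225 − 5.60 = 219.4 mg/L, so the substrate removal rate is 16400 × 219.4/1000 = 3598 kg bCOD/d.
Net sludge production P_X = 0.09952 × 3598 = 358.1 kg VSS/d.
Carbonaceous O₂ demand = substrate oxidised − cell-mass equivalent = 3598 − 1.42 × 358.1 = 3090 kg O₂/d.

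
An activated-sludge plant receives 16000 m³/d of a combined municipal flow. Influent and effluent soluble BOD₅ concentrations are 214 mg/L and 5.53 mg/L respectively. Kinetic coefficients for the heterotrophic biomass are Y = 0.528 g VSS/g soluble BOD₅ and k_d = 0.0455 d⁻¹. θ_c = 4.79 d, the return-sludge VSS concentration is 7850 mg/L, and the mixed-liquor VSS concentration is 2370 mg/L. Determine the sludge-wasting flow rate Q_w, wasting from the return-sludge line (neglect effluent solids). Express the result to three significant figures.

Q_w ≈ 184 m³/d

From the SRT design equation V = Y Q (S₀−S) θ_c / [X (1 + k_d θ_c)] = 0.528 × 16000 × (214 − 5.53) × 4.79 / [2370 × (1 + 0.0455 × 4.79)] = 8.44×10^6 / 2887 = 2923 m³.
Q_w = (V·X)/(θ_c X_r) = 2923 × 2370 / (4.79 × 7850) = 184.2 m³/d.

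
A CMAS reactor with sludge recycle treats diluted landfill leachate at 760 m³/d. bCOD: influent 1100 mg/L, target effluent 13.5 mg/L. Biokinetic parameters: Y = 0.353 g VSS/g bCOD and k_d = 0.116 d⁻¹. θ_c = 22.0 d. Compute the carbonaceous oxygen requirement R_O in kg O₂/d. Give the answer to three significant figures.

Correct the yield for decay: Y_obs = Y/(1 + k_d θ_c) = 0.353 / (1 + 0.116 × 22.0) = 0.353 / 3.552 = 0.09938.
Mass of bCOD removed per day: Q(S₀ − S) = 760 × 1086 g/m³ = 825.7 kg/d.
Biomass synthesised: P_X = Y_obs × 825.7 = 82.06 kg VSS/d.
R_O = Q·ΔS − 1.42 P_X = 825.7 − 116.5 = 709.2 kg O₂/d.

R_O ≈ 709 kg O₂/d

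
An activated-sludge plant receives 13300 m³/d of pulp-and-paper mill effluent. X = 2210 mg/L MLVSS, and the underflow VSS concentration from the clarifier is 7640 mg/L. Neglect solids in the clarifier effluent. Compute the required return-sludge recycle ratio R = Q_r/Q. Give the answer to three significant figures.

R ≈ 0.407

R = Q_r/Q = X/(X_r − X) = 2210 / (7640 − 2210) = 0.4070.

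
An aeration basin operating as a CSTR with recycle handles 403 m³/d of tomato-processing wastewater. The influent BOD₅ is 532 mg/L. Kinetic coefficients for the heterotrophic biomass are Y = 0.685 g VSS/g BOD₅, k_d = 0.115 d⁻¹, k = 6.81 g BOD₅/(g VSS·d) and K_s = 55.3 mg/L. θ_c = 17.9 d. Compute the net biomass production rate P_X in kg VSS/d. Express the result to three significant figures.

From the Monod/SRT balance for a CMAS, S = K_s·(1+k_d θ_c)/[θ_c·(Y k − k_d) − 1] = 55.3 × (1 + 0.115 × 17.9) / [17.9 × (0.685 × 6.81 − 0.115) − 1] = 169.1 / 80.44 = 2.103 mg/L.
Y_obs = Y / (1 + k_d θ_c) = 0.685 / (1 + 0.115 × 17.9) = 0.685 / 3.058 = 0.2240.
Mass of BOD₅ removed per day: Q(S₀ − S) = 403 × 529.9 g/m³ = 213.5 kg/d.
Biomass produced: P_X = Y_obs·Q·ΔS = 0.2240 × 213.5 ≈ 47.83 kg VSS/d.

P_X ≈ 47.8 kg VSS/d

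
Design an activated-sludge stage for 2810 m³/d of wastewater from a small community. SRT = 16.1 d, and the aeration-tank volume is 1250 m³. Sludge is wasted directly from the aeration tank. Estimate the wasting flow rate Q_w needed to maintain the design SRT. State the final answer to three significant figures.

Q_w ≈ 77.6 m³/d

With mixed-liquor wasting, θ_c = V/Q_w, so Q_w = V/θ_c = 1250/16.1 = 77.64 m³/d.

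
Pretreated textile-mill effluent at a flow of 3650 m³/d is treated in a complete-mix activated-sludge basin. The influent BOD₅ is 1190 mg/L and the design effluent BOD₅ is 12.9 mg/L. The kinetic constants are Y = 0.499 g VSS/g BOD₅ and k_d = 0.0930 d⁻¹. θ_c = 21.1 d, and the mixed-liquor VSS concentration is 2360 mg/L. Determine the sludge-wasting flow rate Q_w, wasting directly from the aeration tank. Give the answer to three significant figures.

Q_w ≈ 307 m³/d

Rearranging the biomass balance for a CMAS with decay, V = Y·Q·ΔS·θ_c / [X·(1+k_d θ_c)] = 0.499 × 3650 × (1190 − 12.9) × 21.1 / [2360 × (1 + 0.0930 × 21.1)] = 4.52×10^7 / 6991 = 6471 m³.
Wasting from the aeration tank: Q_w = V / θ_c = 6471 / 21.1 = 306.7 m³/d.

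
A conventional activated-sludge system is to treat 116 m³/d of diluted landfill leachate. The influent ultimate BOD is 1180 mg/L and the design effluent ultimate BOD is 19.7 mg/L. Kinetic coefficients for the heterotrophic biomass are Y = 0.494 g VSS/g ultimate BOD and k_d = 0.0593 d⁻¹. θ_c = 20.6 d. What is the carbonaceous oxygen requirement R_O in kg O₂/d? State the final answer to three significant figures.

The observed yield is Y_obs = Y/(1 + k_d·θ_c) = 0.494 / (1 + 0.0593 × 20.6) = 0.494 / 2.222 = 0.2224 g VSS per g ultimate BOD removed.
Q·(S₀ − S) = 116 × (1180 − 19.7) × 10⁻³ = 134.6 kg/d removed.
Net sludge production P_X = 0.2224 × 134.6 = 29.93 kg VSS/d.
Carbonaceous O₂ demand = substrate oxidised − cell-mass equivalent = 134.6 − 1.42 × 29.93 = 92.10 kg O₂/d.

R_O ≈ 92.1 kg O₂/d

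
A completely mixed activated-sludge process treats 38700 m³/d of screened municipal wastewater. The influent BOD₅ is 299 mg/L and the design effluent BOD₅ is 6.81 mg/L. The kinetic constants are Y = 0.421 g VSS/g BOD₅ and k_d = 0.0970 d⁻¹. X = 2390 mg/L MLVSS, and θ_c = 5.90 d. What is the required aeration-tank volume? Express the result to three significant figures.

V ≈ 7470 m³

From the SRT design equation V = Y Q (S₀−S) θ_c / [X (1 + k_d θ_c)] = 0.421 × 38700 × (299 − 6.81) × 5.90 / [2390 × (1 + 0.0970 × 5.90)] = 2.81×10^7 / 3758 = 7474 m³.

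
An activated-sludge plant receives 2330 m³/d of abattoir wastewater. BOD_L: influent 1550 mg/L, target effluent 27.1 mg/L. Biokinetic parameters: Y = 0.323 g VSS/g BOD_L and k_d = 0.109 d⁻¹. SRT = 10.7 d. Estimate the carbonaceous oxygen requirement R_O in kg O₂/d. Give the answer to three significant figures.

R_O ≈ 2800 kg O₂/d

Correct the yield for decay: Y_obs = Y/(1 + k_d θ_c) = 0.323 / (1 + 0.109 × 10.7) = 0.323 / 2.166 = 0.1491.
Mass of BOD_L removed per day: Q(S₀ − S) = 2330 × 1523 g/m³ = 3548 kg/d.
Biomass synthesised: P_X = Y_obs × 3548 = 529.1 kg VSS/d.
R_O = Q·ΔS − 1.42 P_X = 3548 − 751.3 = 2797 kg O₂/d.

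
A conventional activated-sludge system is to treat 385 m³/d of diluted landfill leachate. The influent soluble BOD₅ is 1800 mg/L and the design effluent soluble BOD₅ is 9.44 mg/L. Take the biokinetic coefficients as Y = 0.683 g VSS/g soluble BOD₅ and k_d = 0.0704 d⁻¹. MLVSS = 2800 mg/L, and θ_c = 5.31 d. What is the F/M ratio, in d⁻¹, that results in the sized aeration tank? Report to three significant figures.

From the SRT design equation V = Y Q (S₀−S) θ_c / [X (1 + k_d θ_c)] = 0.683 × 385 × (1800 − 9.44) × 5.31 / [2800 × (1 + 0.0704 × 5.31)] = 2.5×10^6 / 3847 = 649.9 m³.
F/M = Q·S₀ / (V·X) = 385 × 1800 / (649.9 × 2800) = 0.3808 g soluble BOD₅·(g VSS·d)⁻¹.

F/M ≈ 0.381 d⁻¹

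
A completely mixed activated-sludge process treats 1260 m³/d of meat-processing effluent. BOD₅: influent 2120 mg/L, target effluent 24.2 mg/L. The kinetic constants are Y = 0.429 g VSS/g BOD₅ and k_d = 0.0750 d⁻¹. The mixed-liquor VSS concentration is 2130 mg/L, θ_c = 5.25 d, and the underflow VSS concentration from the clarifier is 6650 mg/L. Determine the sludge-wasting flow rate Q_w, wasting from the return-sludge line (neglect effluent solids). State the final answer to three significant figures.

Steady-state biomass mass balance: V·X·(1 + k_d·θ_c) = Y·Q·(S₀ − S)·θ_c, so V = 0.429 × 1260 × (2120 − 24.2) × 5.25 / [2130 × (1 + 0.0750 × 5.25)] = 5.95×10^6 / 2969 = 2003 m³.
Q_w = (V·X)/(θ_c X_r) = 2003 × 2130 / (5.25 × 6650) = 122.2 m³/d.

Q_w ≈ 122 m³/d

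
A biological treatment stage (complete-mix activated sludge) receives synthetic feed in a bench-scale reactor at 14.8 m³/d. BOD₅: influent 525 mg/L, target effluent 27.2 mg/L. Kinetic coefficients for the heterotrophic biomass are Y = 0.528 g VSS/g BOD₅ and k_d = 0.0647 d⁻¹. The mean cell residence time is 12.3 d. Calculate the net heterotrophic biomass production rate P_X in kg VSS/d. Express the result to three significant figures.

P_X ≈ 2.17 kg VSS/d

Correct the yield for decay: Y_obs = Y/(1 + k_d θ_c) = 0.528 / (1 + 0.0647 × 12.3) = 0.528 / 1.796 = 0.2940.
ΔS = 525 − 27.2 = 497.8 mg/L, so the substrate removal rate is 14.8 × 497.8/1000 = 7.367 kg BOD₅/d.
P_X = Y_obs · Q(S₀ − S) = 0.2940 × 7.367 = 2.166 kg VSS/d.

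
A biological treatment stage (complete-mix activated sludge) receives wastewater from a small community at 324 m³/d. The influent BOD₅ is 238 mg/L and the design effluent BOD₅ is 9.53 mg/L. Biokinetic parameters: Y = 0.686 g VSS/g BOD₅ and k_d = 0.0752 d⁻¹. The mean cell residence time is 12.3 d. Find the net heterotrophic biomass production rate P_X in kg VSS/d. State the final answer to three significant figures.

P_X ≈ 26.4 kg VSS/d

Correct the yield for decay: Y_obs = Y/(1 + k_d θ_c) = 0.686 / (1 + 0.0752 × 12.3) = 0.686 / 1.925 = 0.3564.
Substrate removed = Q·(S₀ − S) = 324 m³/d × (238 − 9.53) g/m³ = 7.4×10^4 g/d = 74.02 kg/d.
So the net sludge growth is P_X = 0.3564 × 74.02 = 26.38 kg VSS/d.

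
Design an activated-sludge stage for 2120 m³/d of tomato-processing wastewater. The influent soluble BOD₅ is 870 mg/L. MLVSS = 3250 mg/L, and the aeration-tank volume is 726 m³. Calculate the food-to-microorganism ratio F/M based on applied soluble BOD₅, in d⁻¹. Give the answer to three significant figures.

Food-to-microorganism ratio F/M = Q S₀ / (V X) = 2120 × 870 / (726.0 × 3250) = 0.7817 d⁻¹.

F/M ≈ 0.782 d⁻¹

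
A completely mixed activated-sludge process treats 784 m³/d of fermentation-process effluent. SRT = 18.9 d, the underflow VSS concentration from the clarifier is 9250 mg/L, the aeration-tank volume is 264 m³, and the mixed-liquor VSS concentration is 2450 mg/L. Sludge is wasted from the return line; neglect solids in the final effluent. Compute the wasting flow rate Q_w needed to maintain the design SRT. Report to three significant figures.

Q_w = (V·X)/(θ_c X_r) = 264.0 × 2450 / (18.9 × 9250) = 3.700 m³/d.

Q_w ≈ 3.70 m³/d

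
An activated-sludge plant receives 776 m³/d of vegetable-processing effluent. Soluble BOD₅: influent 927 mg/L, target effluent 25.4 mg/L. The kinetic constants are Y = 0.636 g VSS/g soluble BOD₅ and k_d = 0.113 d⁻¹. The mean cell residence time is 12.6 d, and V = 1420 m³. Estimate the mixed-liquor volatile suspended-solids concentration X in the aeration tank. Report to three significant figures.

X ≈ 1630 mg/L

Solving the biomass balance for X: X = Y Q (S₀−S) θ_c / [V (1+k_d θ_c)] = 0.636 × 776 × (927 − 25.4) × 12.6 / [1420 × (1 + 0.113 × 12.6)] = 1629 mg/L.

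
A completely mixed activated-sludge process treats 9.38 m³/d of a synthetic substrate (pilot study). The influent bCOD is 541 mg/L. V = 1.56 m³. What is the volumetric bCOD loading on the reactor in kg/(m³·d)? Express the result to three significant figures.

Applied bCOD load per unit volume = Q·S₀/V = (9.38 × 541/1000)/1.560 = 3.253 kg bCOD·m⁻³·d⁻¹.

L_v ≈ 3.25 kg bCOD/(m³·d)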